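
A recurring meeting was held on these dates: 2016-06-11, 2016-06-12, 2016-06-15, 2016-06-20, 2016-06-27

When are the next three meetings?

The spacing grows by 2 each time: 1, 3, 5, 7 days.
Next gap: 9 days. 2016-06-27 + 9 days = 2016-07-06.
Next gap: 11 days. 2016-07-06 + 11 days = 2016-07-17.
Next gap: 13 days. 2016-07-17 + 13 days = 2016-07-30.

2016-07-06, 2016-07-17, 2016-07-30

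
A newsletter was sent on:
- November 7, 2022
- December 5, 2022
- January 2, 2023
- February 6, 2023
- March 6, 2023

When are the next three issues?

Gaps: 28, 28, 35, 28 days — a mix of 28 and 35. Every date is a Monday.
Each is the 1st Monday of its month.
1st Monday of April 2023: April 3, 2023.
1st Monday of May 2023: May 1, 2023.
June 2023 — 1st Monday is June 5, 2023.

April 3, 2023; May 1, 2023; June 5, 2023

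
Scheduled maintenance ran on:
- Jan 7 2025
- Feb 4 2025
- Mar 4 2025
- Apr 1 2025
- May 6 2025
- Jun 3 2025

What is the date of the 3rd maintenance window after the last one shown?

Sep 2 2025

Gaps: 28, 28, 28, 35, 28 days — a mix of 28 and 35. Every date is a Tuesday.
Each is the 1st Tuesday of its month.
July 2025 — 1st Tuesday is Jul 1 2025.
1st Tuesday of August 2025: Aug 5 2025.
September 2025 — 1st Tuesday is Sep 2 2025.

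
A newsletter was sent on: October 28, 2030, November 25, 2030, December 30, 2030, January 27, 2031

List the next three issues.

February 24, 2031; March 31, 2031; April 28, 2031

All Mondays; the gaps (28, 35, 28) vary with month length.
This is the last Monday of each month.
Last Monday of February 2031: February 24, 2031.
March 2031 ends with Monday March 31, 2031.
Last Monday of April 2031: April 28, 2031.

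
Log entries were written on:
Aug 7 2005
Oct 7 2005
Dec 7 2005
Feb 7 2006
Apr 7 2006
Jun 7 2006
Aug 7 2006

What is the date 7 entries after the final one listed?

Oct 7 2007

Gaps: 61, 61, 62, 59, 61, 61 days — not constant. Every event is on the 7th of the month.
Pattern: the 7th of every 2 months.
Next: October 2006 → Oct 7 2006.
December 2006: Dec 7 2006.
Next: February 2007 → Feb 7 2007.
Next: April 2007 → Apr 7 2007.
June 2007: Jun 7 2007.
Next: August 2007 → Aug 7 2007.
Next: October 2007 → Oct 7 2007.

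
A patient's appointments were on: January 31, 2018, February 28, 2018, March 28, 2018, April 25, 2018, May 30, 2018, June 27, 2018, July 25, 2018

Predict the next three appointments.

Every date is a Wednesday; gaps 28, 28, 28, 35, 28, 28 days.
Each is the last Wednesday of its month (at least one falls on the 29th or later, ruling out '4th Wednesday').
August 2018 ends with Wednesday August 29, 2018.
Last Wednesday of September 2018: September 26, 2018.
Last Wednesday of October 2018: October 31, 2018.

August 29, 2018; September 26, 2018; October 31, 2018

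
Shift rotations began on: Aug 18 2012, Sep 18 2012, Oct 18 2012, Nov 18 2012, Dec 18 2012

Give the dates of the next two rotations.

The day-of-month is always 18 (31, 30, 31, 30 days between events).
So this recurs on the 18th of each month.
January 2013: Jan 18 2013.
February 2013: Feb 18 2013.

Jan 18 2013, Feb 18 2013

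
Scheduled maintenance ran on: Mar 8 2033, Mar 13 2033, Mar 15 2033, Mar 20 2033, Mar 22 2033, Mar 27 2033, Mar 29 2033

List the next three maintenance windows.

Gaps: 5, 2, 5, 2, 5, 2 days — not constant, but cyclic with period 2.
The events fall on every Tuesday and Sunday.
Next Sunday: Apr 3 2033.
The following Tuesday is Apr 5 2033.
The following Sunday is Apr 10 2033.

Apr 3 2033, Apr 5 2033, Apr 10 2033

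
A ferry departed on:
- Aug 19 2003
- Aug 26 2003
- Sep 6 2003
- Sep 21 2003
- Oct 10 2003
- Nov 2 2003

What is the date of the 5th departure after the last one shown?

Gaps: 7, 11, 15, 19, 23 days — each gap is 4 larger than the previous one.
Next gap: 27 days. Nov 2 2003 + 27 days = Nov 29 2003.
Next gap: 31 days. Nov 29 2003 + 31 days = Dec 30 2003.
Next gap: 35 days. Dec 30 2003 + 35 days = Feb 3 2004.
Next gap: 39 days. Feb 3 2004 + 39 days = Mar 13 2004.
Next gap: 43 days. Mar 13 2004 + 43 days = Apr 25 2004.

Apr 25 2004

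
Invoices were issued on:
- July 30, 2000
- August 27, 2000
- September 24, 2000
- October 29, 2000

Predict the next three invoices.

These are Sundays with 28, 28, 35-day gaps.
Each is the final Sunday of its month — July 30, 2000 is past the 28th, so '4th Sunday' doesn't fit.
Last Sunday of November 2000: November 26, 2000.
Last Sunday of December 2000: December 31, 2000.
Last Sunday of January 2001: January 28, 2001.

November 26, 2000; December 31, 2000; January 28, 2001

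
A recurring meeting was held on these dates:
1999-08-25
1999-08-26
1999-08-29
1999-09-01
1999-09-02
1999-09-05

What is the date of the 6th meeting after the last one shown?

Gaps: 1, 3, 3, 1, 3 days — not constant, but cyclic with period 3.
The events fall on every Wednesday, Thursday and Sunday.
The following Wednesday is 1999-09-08.
The following Thursday is 1999-09-09.
The following Sunday is 1999-09-12.
Next Wednesday: 1999-09-15.
The following Thursday is 1999-09-16.
The following Sunday is 1999-09-19.

1999-09-19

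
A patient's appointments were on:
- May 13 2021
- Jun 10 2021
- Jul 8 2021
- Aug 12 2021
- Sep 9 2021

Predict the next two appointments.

Oct 14 2021, Nov 11 2021

All dates are Thursdays, 28, 28, 35, 28 days apart.
Specifically, the 2nd Thursday of each month.
October 2021 — 2nd Thursday is Oct 14 2021.
November 2021 — 2nd Thursday is Nov 11 2021.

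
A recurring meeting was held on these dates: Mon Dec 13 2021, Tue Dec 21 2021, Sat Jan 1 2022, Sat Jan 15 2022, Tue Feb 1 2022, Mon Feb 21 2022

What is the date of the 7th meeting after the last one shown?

Mon Oct 3 2022

Gaps: 8, 11, 14, 17, 20 days — each gap is 3 larger than the previous one.
Next gap: 23 days. Mon Feb 21 2022 + 23 days = Wed Mar 16 2022.
Next gap: 26 days. Wed Mar 16 2022 + 26 days = Mon Apr 11 2022.
Next gap: 29 days. Mon Apr 11 2022 + 29 days = Tue May 10 2022.
Next gap: 32 days. Tue May 10 2022 + 32 days = Sat Jun 11 2022.
Next gap: 35 days. Sat Jun 11 2022 + 35 days = Sat Jul 16 2022.
Next gap: 38 days. Sat Jul 16 2022 + 38 days = Tue Aug 23 2022.
Next gap: 41 days. Tue Aug 23 2022 + 41 days = Mon Oct 3 2022.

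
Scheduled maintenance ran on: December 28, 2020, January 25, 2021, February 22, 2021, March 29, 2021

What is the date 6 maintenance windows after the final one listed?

All Mondays; the gaps (28, 28, 35) vary with month length.
This is the last Monday of each month.
Last Monday of April 2021: April 26, 2021.
Last Monday of May 2021: May 31, 2021.
Last Monday of June 2021: June 28, 2021.
July 2021 ends with Monday July 26, 2021.
August 2021 ends with Monday August 30, 2021.
September 2021 ends with Monday September 27, 2021.

September 27, 2021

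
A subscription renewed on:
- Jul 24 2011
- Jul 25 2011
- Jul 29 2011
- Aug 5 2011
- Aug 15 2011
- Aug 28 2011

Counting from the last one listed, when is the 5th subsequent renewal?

Dec 16 2011

The spacing grows by 3 each time: 1, 4, 7, 10, 13 days.
Next gap: 16 days. Aug 28 2011 + 16 days = Sep 13 2011.
Next gap: 19 days. Sep 13 2011 + 19 days = Oct 2 2011.
Next gap: 22 days. Oct 2 2011 + 22 days = Oct 24 2011.
Next gap: 25 days. Oct 24 2011 + 25 days = Nov 18 2011.
Next gap: 28 days. Nov 18 2011 + 28 days = Dec 16 2011.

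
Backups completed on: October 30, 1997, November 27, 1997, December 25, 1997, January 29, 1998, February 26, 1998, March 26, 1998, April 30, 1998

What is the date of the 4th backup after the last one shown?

Every date is a Thursday; gaps 28, 28, 35, 28, 28, 35 days.
Each is the last Thursday of its month (at least one falls on the 29th or later, ruling out '4th Thursday').
May 1998 ends with Thursday May 28, 1998.
Last Thursday of June 1998: June 25, 1998.
Last Thursday of July 1998: July 30, 1998.
August 1998 ends with Thursday August 27, 1998.

August 27, 1998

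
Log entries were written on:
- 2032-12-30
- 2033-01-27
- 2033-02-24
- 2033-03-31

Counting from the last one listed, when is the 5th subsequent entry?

2033-08-25

Every date is a Thursday; gaps 28, 28, 35 days.
Each is the last Thursday of its month (at least one falls on the 29th or later, ruling out '4th Thursday').
April 2033 ends with Thursday 2033-04-28.
May 2033 ends with Thursday 2033-05-26.
June 2033 ends with Thursday 2033-06-30.
Last Thursday of July 2033: 2033-07-28.
August 2033 ends with Thursday 2033-08-25.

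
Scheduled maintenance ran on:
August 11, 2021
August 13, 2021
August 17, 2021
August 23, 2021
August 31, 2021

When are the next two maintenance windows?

September 10, 2021; September 22, 2021

Intervals are 2, 4, 6, 8 days — an arithmetic progression with common difference 2.
Next gap: 10 days. August 31, 2021 + 10 days = September 10, 2021.
Next gap: 12 days. September 10, 2021 + 12 days = September 22, 2021.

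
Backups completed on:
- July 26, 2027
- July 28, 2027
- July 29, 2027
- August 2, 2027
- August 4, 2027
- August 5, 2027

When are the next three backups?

August 9, 2027; August 11, 2027; August 12, 2027

The gap pattern 2, 1, 4, 2, 1 repeats every 3 events.
These are the Mondays, Wednesdays and Thursdays of each week.
Next Monday: August 9, 2027.
Next Wednesday: August 11, 2027.
Next Thursday: August 12, 2027.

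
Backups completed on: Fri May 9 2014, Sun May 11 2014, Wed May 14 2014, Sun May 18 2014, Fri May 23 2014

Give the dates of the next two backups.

Intervals are 2, 3, 4, 5 days — an arithmetic progression with common difference 1.
Next gap: 6 days. Fri May 23 2014 + 6 days = Thu May 29 2014.
Next gap: 7 days. Thu May 29 2014 + 7 days = Thu Jun 5 2014.

Thu May 29 2014, Thu Jun 5 2014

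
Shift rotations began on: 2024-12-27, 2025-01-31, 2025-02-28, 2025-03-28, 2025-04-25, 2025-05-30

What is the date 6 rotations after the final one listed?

These are Fridays with 35, 28, 28, 28, 35-day gaps.
Each is the final Friday of its month — 2025-01-31 is past the 28th, so '4th Friday' doesn't fit.
June 2025 ends with Friday 2025-06-27.
July 2025 ends with Friday 2025-07-25.
August 2025 ends with Friday 2025-08-29.
Last Friday of September 2025: 2025-09-26.
Last Friday of October 2025: 2025-10-31.
Last Friday of November 2025: 2025-11-28.

2025-11-28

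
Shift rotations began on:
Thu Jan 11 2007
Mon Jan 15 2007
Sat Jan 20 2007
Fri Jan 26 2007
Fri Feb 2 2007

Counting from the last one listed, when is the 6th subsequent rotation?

The spacing grows by 1 each time: 4, 5, 6, 7 days.
Next gap: 8 days. Fri Feb 2 2007 + 8 days = Sat Feb 10 2007.
Next gap: 9 days. Sat Feb 10 2007 + 9 days = Mon Feb 19 2007.
Next gap: 10 days. Mon Feb 19 2007 + 10 days = Thu Mar 1 2007.
Next gap: 11 days. Thu Mar 1 2007 + 11 days = Mon Mar 12 2007.
Next gap: 12 days. Mon Mar 12 2007 + 12 days = Sat Mar 24 2007.
Next gap: 13 days. Sat Mar 24 2007 + 13 days = Fri Apr 6 2007.

Fri Apr 6 2007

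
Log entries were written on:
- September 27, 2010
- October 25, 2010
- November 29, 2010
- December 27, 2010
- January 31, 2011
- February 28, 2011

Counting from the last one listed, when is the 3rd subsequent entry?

All Mondays; the gaps (28, 35, 28, 35, 28) vary with month length.
This is the last Monday of each month.
March 2011 ends with Monday March 28, 2011.
Last Monday of April 2011: April 25, 2011.
May 2011 ends with Monday May 30, 2011.

May 30, 2011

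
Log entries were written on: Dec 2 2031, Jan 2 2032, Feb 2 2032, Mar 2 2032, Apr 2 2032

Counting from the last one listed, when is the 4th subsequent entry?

Aug 2 2032

Gaps: 31, 31, 29, 31 days — not constant. Every event is on the 2nd of the month.
Pattern: the 2nd of each month.
May 2032: May 2 2032.
June 2032: Jun 2 2032.
Next: July 2032 → Jul 2 2032.
August 2032: Aug 2 2032.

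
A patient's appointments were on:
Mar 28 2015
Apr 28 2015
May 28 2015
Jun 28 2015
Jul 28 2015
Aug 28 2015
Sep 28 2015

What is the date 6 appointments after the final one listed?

Each date is the 28th; the gaps (31, 30, 31, 30, 31, 31) track the month lengths.
The rule is the 28th of each month.
October 2015: Oct 28 2015.
Next: November 2015 → Nov 28 2015.
December 2015: Dec 28 2015.
Next: January 2016 → Jan 28 2016.
Next: February 2016 → Feb 28 2016.
March 2016: Mar 28 2016.

Mar 28 2016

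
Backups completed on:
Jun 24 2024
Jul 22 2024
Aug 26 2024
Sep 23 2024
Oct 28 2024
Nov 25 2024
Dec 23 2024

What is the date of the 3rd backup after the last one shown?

These are Mondays at 28- or 35-day spacing (28, 35, 28, 35, 28, 28).
The pattern: 4th Monday of the month.
January 2025 — 4th Monday is Jan 27 2025.
February 2025 — 4th Monday is Feb 24 2025.
March 2025 — 4th Monday is Mar 24 2025.

Mar 24 2025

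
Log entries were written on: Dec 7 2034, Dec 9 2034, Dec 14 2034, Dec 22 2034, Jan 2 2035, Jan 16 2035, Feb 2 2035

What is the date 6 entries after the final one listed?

Jul 17 2035

The spacing grows by 3 each time: 2, 5, 8, 11, 14, 17 days.
Next gap: 20 days. Feb 2 2035 + 20 days = Feb 22 2035.
Next gap: 23 days. Feb 22 2035 + 23 days = Mar 17 2035.
Next gap: 26 days. Mar 17 2035 + 26 days = Apr 12 2035.
Next gap: 29 days. Apr 12 2035 + 29 days = May 11 2035.
Next gap: 32 days. May 11 2035 + 32 days = Jun 12 2035.
Next gap: 35 days. Jun 12 2035 + 35 days = Jul 17 2035.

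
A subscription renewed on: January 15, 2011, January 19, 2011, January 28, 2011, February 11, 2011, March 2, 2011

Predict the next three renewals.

March 26, 2011; April 24, 2011; May 28, 2011

Intervals are 4, 9, 14, 19 days — an arithmetic progression with common difference 5.
Next gap: 24 days. March 2, 2011 + 24 days = March 26, 2011.
Next gap: 29 days. March 26, 2011 + 29 days = April 24, 2011.
Next gap: 34 days. April 24, 2011 + 34 days = May 28, 2011.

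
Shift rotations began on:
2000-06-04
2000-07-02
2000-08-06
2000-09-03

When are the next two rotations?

Gaps: 28, 35, 28 days — a mix of 28 and 35. Every date is a Sunday.
Each is the 1st Sunday of its month.
1st Sunday of October 2000: 2000-10-01.
1st Sunday of November 2000: 2000-11-05.

2000-10-01, 2000-11-05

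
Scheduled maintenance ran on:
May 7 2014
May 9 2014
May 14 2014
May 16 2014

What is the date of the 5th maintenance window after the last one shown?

Jun 4 2014

Every event lands on a Wednesday or Friday (gaps cycle 2, 5, 2).
So the schedule is: every Wednesday and Friday.
The following Wednesday is May 21 2014.
The following Friday is May 23 2014.
The following Wednesday is May 28 2014.
Next Friday: May 30 2014.
The following Wednesday is Jun 4 2014.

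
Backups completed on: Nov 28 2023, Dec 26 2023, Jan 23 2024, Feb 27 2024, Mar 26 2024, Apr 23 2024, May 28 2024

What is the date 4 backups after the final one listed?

Sep 24 2024

Gaps: 28, 28, 35, 28, 28, 35 days — a mix of 28 and 35. Every date is a Tuesday.
Each is the 4th Tuesday of its month.
June 2024 — 4th Tuesday is Jun 25 2024.
July 2024 — 4th Tuesday is Jul 23 2024.
August 2024 — 4th Tuesday is Aug 27 2024.
4th Tuesday of September 2024: Sep 24 2024.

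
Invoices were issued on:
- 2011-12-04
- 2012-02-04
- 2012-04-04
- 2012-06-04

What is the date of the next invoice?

2012-08-04

The day-of-month is always 4 (62, 60, 61 days between events).
So this recurs on the 4th of every 2 months.
Next: August 2012 → 2012-08-04.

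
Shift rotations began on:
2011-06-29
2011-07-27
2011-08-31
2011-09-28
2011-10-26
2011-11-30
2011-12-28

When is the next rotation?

2012-01-25

These are Wednesdays with 28, 35, 28, 28, 35, 28-day gaps.
Each is the final Wednesday of its month — 2011-06-29 is past the 28th, so '4th Wednesday' doesn't fit.
Last Wednesday of January 2012: 2012-01-25.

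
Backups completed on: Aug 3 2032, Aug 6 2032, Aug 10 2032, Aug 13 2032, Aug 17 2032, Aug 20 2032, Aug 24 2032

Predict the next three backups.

Aug 27 2032, Aug 31 2032, Sep 3 2032

Every event lands on a Tuesday or Friday (gaps cycle 3, 4, 3, 4, 3, 4).
So the schedule is: every Tuesday and Friday.
Next Friday: Aug 27 2032.
The following Tuesday is Aug 31 2032.
Next Friday: Sep 3 2032.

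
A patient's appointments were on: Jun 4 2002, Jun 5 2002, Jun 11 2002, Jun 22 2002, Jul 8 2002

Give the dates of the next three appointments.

Intervals are 1, 6, 11, 16 days — an arithmetic progression with common difference 5.
Next gap: 21 days. Jul 8 2002 + 21 days = Jul 29 2002.
Next gap: 26 days. Jul 29 2002 + 26 days = Aug 24 2002.
Next gap: 31 days. Aug 24 2002 + 31 days = Sep 24 2002.

Jul 29 2002, Aug 24 2002, Sep 24 2002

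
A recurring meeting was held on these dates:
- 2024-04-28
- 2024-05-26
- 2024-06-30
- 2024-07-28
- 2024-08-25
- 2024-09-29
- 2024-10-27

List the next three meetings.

2024-11-24, 2024-12-29, 2025-01-26

All Sundays; the gaps (28, 35, 28, 28, 35, 28) vary with month length.
This is the last Sunday of each month.
November 2024 ends with Sunday 2024-11-24.
December 2024 ends with Sunday 2024-12-29.
January 2025 ends with Sunday 2025-01-26.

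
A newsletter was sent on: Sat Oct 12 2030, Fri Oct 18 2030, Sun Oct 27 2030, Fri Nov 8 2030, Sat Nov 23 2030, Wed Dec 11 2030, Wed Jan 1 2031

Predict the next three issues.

Sat Jan 25 2031, Fri Feb 21 2031, Sun Mar 23 2031

Intervals are 6, 9, 12, 15, 18, 21 days — an arithmetic progression with common difference 3.
Next gap: 24 days. Wed Jan 1 2031 + 24 days = Sat Jan 25 2031.
Next gap: 27 days. Sat Jan 25 2031 + 27 days = Fri Feb 21 2031.
Next gap: 30 days. Fri Feb 21 2031 + 30 days = Sun Mar 23 2031.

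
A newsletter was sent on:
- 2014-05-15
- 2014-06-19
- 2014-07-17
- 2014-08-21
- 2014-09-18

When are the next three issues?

2014-10-16, 2014-11-20, 2014-12-18

All dates are Thursdays, 35, 28, 35, 28 days apart.
Specifically, the 3rd Thursday of each month.
October 2014 — 3rd Thursday is 2014-10-16.
November 2014 — 3rd Thursday is 2014-11-20.
3rd Thursday of December 2014: 2014-12-18.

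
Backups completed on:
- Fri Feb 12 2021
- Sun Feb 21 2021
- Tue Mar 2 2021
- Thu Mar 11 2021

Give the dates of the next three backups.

Sat Mar 20 2021, Mon Mar 29 2021, Wed Apr 7 2021

Every event comes 9 days after the last (9, 9, 9).
Thu Mar 11 2021 + 9 days = Sat Mar 20 2021.
Sat Mar 20 2021 + 9 days = Mon Mar 29 2021.
Mon Mar 29 2021 + 9 days = Wed Apr 7 2021.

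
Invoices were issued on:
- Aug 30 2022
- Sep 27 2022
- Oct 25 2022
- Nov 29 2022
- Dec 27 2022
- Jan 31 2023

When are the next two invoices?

These are Tuesdays with 28, 28, 35, 28, 35-day gaps.
Each is the final Tuesday of its month — Aug 30 2022 is past the 28th, so '4th Tuesday' doesn't fit.
February 2023 ends with Tuesday Feb 28 2023.
March 2023 ends with Tuesday Mar 28 2023.

Feb 28 2023, Mar 28 2023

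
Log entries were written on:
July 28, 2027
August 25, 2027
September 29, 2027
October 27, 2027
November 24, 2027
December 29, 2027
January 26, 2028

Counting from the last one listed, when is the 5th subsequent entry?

June 28, 2028

These are Wednesdays with 28, 35, 28, 28, 35, 28-day gaps.
Each is the final Wednesday of its month — September 29, 2027 is past the 28th, so '4th Wednesday' doesn't fit.
February 2028 ends with Wednesday February 23, 2028.
Last Wednesday of March 2028: March 29, 2028.
Last Wednesday of April 2028: April 26, 2028.
May 2028 ends with Wednesday May 31, 2028.
Last Wednesday of June 2028: June 28, 2028.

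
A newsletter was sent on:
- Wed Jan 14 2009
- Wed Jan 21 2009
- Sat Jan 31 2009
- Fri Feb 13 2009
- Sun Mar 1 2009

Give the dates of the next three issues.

Fri Mar 20 2009, Sat Apr 11 2009, Wed May 6 2009

Gaps: 7, 10, 13, 16 days — each gap is 3 larger than the previous one.
Next gap: 19 days. Sun Mar 1 2009 + 19 days = Fri Mar 20 2009.
Next gap: 22 days. Fri Mar 20 2009 + 22 days = Sat Apr 11 2009.
Next gap: 25 days. Sat Apr 11 2009 + 25 days = Wed May 6 2009.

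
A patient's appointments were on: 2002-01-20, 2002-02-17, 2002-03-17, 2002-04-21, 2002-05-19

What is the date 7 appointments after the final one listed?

2002-12-15

Gaps: 28, 28, 35, 28 days — a mix of 28 and 35. Every date is a Sunday.
Each is the 3rd Sunday of its month.
June 2002 — 3rd Sunday is 2002-06-16.
July 2002 — 3rd Sunday is 2002-07-21.
August 2002 — 3rd Sunday is 2002-08-18.
September 2002 — 3rd Sunday is 2002-09-15.
October 2002 — 3rd Sunday is 2002-10-20.
November 2002 — 3rd Sunday is 2002-11-17.
3rd Sunday of December 2002: 2002-12-15.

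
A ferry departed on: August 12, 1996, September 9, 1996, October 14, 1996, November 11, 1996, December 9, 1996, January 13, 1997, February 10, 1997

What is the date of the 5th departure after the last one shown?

July 14, 1997

These are Mondays at 28- or 35-day spacing (28, 35, 28, 28, 35, 28).
The pattern: 2nd Monday of the month.
2nd Monday of March 1997: March 10, 1997.
2nd Monday of April 1997: April 14, 1997.
May 1997 — 2nd Monday is May 12, 1997.
June 1997 — 2nd Monday is June 9, 1997.
July 1997 — 2nd Monday is July 14, 1997.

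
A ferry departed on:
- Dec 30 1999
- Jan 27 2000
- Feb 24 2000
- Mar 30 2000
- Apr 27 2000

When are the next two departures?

These are Thursdays with 28, 28, 35, 28-day gaps.
Each is the final Thursday of its month — Dec 30 1999 is past the 28th, so '4th Thursday' doesn't fit.
Last Thursday of May 2000: May 25 2000.
Last Thursday of June 2000: Jun 29 2000.

May 25 2000, Jun 29 2000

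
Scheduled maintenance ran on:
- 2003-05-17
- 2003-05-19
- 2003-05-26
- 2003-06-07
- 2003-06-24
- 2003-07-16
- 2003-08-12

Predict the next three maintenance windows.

Intervals are 2, 7, 12, 17, 22, 27 days — an arithmetic progression with common difference 5.
Next gap: 32 days. 2003-08-12 + 32 days = 2003-09-13.
Next gap: 37 days. 2003-09-13 + 37 days = 2003-10-20.
Next gap: 42 days. 2003-10-20 + 42 days = 2003-12-01.

2003-09-13, 2003-10-20, 2003-12-01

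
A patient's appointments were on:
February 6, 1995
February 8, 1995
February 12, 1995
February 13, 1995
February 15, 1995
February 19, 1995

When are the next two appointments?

February 20, 1995; February 22, 1995

Gaps: 2, 4, 1, 2, 4 days — not constant, but cyclic with period 3.
The events fall on every Monday, Wednesday and Sunday.
The following Monday is February 20, 1995.
Next Wednesday: February 22, 1995.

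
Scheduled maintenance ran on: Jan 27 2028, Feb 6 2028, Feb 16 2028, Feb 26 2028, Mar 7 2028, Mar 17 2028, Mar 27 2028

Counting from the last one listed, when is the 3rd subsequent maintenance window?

Apr 26 2028

Every event comes 10 days after the last (10, 10, 10, 10, 10, 10).
Mar 27 2028 + 10 days = Apr 6 2028.
Apr 6 2028 + 10 days = Apr 16 2028.
Apr 16 2028 + 10 days = Apr 26 2028.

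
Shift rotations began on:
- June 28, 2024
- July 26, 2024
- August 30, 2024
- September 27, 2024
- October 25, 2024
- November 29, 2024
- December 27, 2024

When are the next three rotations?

January 31, 2025; February 28, 2025; March 28, 2025

All Fridays; the gaps (28, 35, 28, 28, 35, 28) vary with month length.
This is the last Friday of each month.
January 2025 ends with Friday January 31, 2025.
February 2025 ends with Friday February 28, 2025.
Last Friday of March 2025: March 28, 2025.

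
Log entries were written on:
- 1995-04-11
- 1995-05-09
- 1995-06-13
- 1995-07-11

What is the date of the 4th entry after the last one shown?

1995-11-14

These are Tuesdays at 28- or 35-day spacing (28, 35, 28).
The pattern: 2nd Tuesday of the month.
August 1995 — 2nd Tuesday is 1995-08-08.
2nd Tuesday of September 1995: 1995-09-12.
October 1995 — 2nd Tuesday is 1995-10-10.
November 1995 — 2nd Tuesday is 1995-11-14.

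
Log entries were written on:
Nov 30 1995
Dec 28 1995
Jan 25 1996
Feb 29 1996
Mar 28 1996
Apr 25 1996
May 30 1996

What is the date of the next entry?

Jun 27 1996

These are Thursdays with 28, 28, 35, 28, 28, 35-day gaps.
Each is the final Thursday of its month — Nov 30 1995 is past the 28th, so '4th Thursday' doesn't fit.
June 1996 ends with Thursday Jun 27 1996.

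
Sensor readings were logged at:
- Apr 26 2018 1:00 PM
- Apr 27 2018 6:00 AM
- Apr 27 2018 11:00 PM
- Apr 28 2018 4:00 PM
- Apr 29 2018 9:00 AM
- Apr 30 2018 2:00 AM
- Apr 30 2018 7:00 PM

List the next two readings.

May 1 2018 12:00 PM, May 2 2018 5:00 AM

Gaps: 17, 17, 17, 17, 17, 17 hours — each event is 17 hours after the previous one.
Apr 30 2018 7:00 PM + 17 h = May 1 2018 12:00 PM.
May 1 2018 12:00 PM + 17 h = May 2 2018 5:00 AM.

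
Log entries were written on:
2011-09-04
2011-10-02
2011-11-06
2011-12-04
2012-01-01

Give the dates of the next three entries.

2012-02-05, 2012-03-04, 2012-04-01

All dates are Sundays, 28, 35, 28, 28 days apart.
Specifically, the 1st Sunday of each month.
February 2012 — 1st Sunday is 2012-02-05.
March 2012 — 1st Sunday is 2012-03-04.
April 2012 — 1st Sunday is 2012-04-01.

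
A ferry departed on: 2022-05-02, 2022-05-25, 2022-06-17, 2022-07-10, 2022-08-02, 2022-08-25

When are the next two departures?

The spacing is 23, 23, 23, 23, 23 days — always 23 days.
2022-08-25 + 23 days = 2022-09-17.
2022-09-17 + 23 days = 2022-10-10.

2022-09-17, 2022-10-10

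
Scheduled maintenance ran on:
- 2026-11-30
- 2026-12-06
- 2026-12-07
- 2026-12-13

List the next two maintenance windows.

2026-12-14, 2026-12-20

Gaps: 6, 1, 6 days — not constant, but cyclic with period 2.
The events fall on every Monday and Sunday.
The following Monday is 2026-12-14.
The following Sunday is 2026-12-20.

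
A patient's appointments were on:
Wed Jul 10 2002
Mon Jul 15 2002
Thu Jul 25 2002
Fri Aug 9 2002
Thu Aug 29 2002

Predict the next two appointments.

Intervals are 5, 10, 15, 20 days — an arithmetic progression with common difference 5.
Next gap: 25 days. Thu Aug 29 2002 + 25 days = Mon Sep 23 2002.
Next gap: 30 days. Mon Sep 23 2002 + 30 days = Wed Oct 23 2002.

Mon Sep 23 2002, Wed Oct 23 2002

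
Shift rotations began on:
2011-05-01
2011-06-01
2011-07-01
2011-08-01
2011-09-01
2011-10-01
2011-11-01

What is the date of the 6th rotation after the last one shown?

2012-05-01

Gaps: 31, 30, 31, 31, 30, 31 days — not constant. Every event is on the 1st of the month.
Pattern: the 1st of each month.
December 2011: 2011-12-01.
January 2012: 2012-01-01.
February 2012: 2012-02-01.
March 2012: 2012-03-01.
April 2012: 2012-04-01.
Next: May 2012 → 2012-05-01.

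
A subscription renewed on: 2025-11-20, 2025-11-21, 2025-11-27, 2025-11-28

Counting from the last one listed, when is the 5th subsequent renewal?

The gap pattern 1, 6, 1 repeats every 2 events.
These are the Thursdays and Fridays of each week.
Next Thursday: 2025-12-04.
The following Friday is 2025-12-05.
The following Thursday is 2025-12-11.
The following Friday is 2025-12-12.
The following Thursday is 2025-12-18.

2025-12-18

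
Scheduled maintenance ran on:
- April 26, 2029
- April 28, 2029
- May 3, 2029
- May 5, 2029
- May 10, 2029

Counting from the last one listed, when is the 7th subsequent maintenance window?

Every event lands on a Thursday or Saturday (gaps cycle 2, 5, 2, 5).
So the schedule is: every Thursday and Saturday.
Next Saturday: May 12, 2029.
The following Thursday is May 17, 2029.
The following Saturday is May 19, 2029.
Next Thursday: May 24, 2029.
Next Saturday: May 26, 2029.
The following Thursday is May 31, 2029.
Next Saturday: June 2, 2029.

June 2, 2029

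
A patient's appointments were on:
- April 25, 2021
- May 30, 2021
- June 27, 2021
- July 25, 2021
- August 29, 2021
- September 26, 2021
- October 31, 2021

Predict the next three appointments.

All Sundays; the gaps (35, 28, 28, 35, 28, 35) vary with month length.
This is the last Sunday of each month.
Last Sunday of November 2021: November 28, 2021.
December 2021 ends with Sunday December 26, 2021.
January 2022 ends with Sunday January 30, 2022.

November 28, 2021; December 26, 2021; January 30, 2022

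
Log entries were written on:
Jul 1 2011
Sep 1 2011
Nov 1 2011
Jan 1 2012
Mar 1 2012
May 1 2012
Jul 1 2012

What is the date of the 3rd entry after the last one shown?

The day-of-month is always 1 (62, 61, 61, 60, 61, 61 days between events).
So this recurs on the 1st of every 2 months.
Next: September 2012 → Sep 1 2012.
November 2012: Nov 1 2012.
January 2013: Jan 1 2013.

Jan 1 2013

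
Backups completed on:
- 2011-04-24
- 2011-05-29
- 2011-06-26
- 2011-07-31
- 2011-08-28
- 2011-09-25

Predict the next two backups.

These are Sundays with 35, 28, 35, 28, 28-day gaps.
Each is the final Sunday of its month — 2011-05-29 is past the 28th, so '4th Sunday' doesn't fit.
Last Sunday of October 2011: 2011-10-30.
November 2011 ends with Sunday 2011-11-27.

2011-10-30, 2011-11-27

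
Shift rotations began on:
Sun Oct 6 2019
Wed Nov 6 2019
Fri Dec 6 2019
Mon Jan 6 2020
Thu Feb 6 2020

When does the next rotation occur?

Each date is the 6th; the gaps (31, 30, 31, 31) track the month lengths.
The rule is the 6th of each month.
Next: March 2020 → Fri Mar 6 2020.

Fri Mar 6 2020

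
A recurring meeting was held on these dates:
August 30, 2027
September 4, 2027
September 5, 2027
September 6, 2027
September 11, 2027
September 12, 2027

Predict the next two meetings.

September 13, 2027; September 18, 2027

Gaps: 5, 1, 1, 5, 1 days — not constant, but cyclic with period 3.
The events fall on every Monday, Saturday and Sunday.
The following Monday is September 13, 2027.
The following Saturday is September 18, 2027.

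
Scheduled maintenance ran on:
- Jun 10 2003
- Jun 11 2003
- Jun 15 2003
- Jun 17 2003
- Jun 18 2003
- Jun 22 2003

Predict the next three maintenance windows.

Every event lands on a Tuesday or Wednesday or Sunday (gaps cycle 1, 4, 2, 1, 4).
So the schedule is: every Tuesday, Wednesday and Sunday.
The following Tuesday is Jun 24 2003.
Next Wednesday: Jun 25 2003.
Next Sunday: Jun 29 2003.

Jun 24 2003, Jun 25 2003, Jun 29 2003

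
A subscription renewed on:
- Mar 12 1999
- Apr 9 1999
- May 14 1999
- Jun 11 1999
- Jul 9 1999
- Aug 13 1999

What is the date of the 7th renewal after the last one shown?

These are Fridays at 28- or 35-day spacing (28, 35, 28, 28, 35).
The pattern: 2nd Friday of the month.
2nd Friday of September 1999: Sep 10 1999.
October 1999 — 2nd Friday is Oct 8 1999.
November 1999 — 2nd Friday is Nov 12 1999.
December 1999 — 2nd Friday is Dec 10 1999.
January 2000 — 2nd Friday is Jan 14 2000.
February 2000 — 2nd Friday is Feb 11 2000.
March 2000 — 2nd Friday is Mar 10 2000.

Mar 10 2000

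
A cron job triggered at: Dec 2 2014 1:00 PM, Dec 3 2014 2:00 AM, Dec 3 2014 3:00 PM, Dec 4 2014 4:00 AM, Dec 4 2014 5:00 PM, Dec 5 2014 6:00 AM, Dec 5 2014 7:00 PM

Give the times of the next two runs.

Dec 6 2014 8:00 AM, Dec 6 2014 9:00 PM

Gaps: 13, 13, 13, 13, 13, 13 hours — each event is 13 hours after the previous one.
Dec 5 2014 7:00 PM + 13 h = Dec 6 2014 8:00 AM.
Dec 6 2014 8:00 AM + 13 h = Dec 6 2014 9:00 PM.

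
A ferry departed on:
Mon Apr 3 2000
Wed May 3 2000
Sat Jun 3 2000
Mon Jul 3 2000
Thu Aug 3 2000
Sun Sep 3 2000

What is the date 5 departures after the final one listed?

The day-of-month is always 3 (30, 31, 30, 31, 31 days between events).
So this recurs on the 3rd of each month.
October 2000: Tue Oct 3 2000.
November 2000: Fri Nov 3 2000.
December 2000: Sun Dec 3 2000.
January 2001: Wed Jan 3 2001.
Next: February 2001 → Sat Feb 3 2001.

Sat Feb 3 2001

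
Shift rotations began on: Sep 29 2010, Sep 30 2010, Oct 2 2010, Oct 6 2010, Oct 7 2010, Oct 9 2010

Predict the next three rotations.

Gaps: 1, 2, 4, 1, 2 days — not constant, but cyclic with period 3.
The events fall on every Wednesday, Thursday and Saturday.
The following Wednesday is Oct 13 2010.
The following Thursday is Oct 14 2010.
Next Saturday: Oct 16 2010.

Oct 13 2010, Oct 14 2010, Oct 16 2010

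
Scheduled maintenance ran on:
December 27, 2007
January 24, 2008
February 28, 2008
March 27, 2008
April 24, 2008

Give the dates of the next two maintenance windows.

Gaps: 28, 35, 28, 28 days — a mix of 28 and 35. Every date is a Thursday.
Each is the 4th Thursday of its month.
4th Thursday of May 2008: May 22, 2008.
4th Thursday of June 2008: June 26, 2008.

May 22, 2008; June 26, 2008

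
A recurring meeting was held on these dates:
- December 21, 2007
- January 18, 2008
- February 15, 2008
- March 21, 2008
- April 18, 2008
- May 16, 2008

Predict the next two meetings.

Gaps: 28, 28, 35, 28, 28 days — a mix of 28 and 35. Every date is a Friday.
Each is the 3rd Friday of its month.
June 2008 — 3rd Friday is June 20, 2008.
July 2008 — 3rd Friday is July 18, 2008.

June 20, 2008; July 18, 2008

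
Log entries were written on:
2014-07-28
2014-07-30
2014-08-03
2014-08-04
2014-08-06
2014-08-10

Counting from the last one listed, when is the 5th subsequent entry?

Gaps: 2, 4, 1, 2, 4 days — not constant, but cyclic with period 3.
The events fall on every Monday, Wednesday and Sunday.
The following Monday is 2014-08-11.
Next Wednesday: 2014-08-13.
Next Sunday: 2014-08-17.
Next Monday: 2014-08-18.
The following Wednesday is 2014-08-20.

2014-08-20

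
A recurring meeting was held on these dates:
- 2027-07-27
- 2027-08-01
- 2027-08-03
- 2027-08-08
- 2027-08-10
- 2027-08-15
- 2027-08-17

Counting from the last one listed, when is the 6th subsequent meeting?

2027-09-07

Every event lands on a Tuesday or Sunday (gaps cycle 5, 2, 5, 2, 5, 2).
So the schedule is: every Tuesday and Sunday.
The following Sunday is 2027-08-22.
The following Tuesday is 2027-08-24.
The following Sunday is 2027-08-29.
Next Tuesday: 2027-08-31.
The following Sunday is 2027-09-05.
Next Tuesday: 2027-09-07.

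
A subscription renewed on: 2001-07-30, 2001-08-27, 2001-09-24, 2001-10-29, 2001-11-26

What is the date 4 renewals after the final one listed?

These are Mondays with 28, 28, 35, 28-day gaps.
Each is the final Monday of its month — 2001-07-30 is past the 28th, so '4th Monday' doesn't fit.
Last Monday of December 2001: 2001-12-31.
January 2002 ends with Monday 2002-01-28.
February 2002 ends with Monday 2002-02-25.
Last Monday of March 2002: 2002-03-25.

2002-03-25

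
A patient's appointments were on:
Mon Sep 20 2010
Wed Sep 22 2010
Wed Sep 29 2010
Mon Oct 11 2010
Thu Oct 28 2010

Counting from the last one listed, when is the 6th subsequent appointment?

Mon May 23 2011

Intervals are 2, 7, 12, 17 days — an arithmetic progression with common difference 5.
Next gap: 22 days. Thu Oct 28 2010 + 22 days = Fri Nov 19 2010.
Next gap: 27 days. Fri Nov 19 2010 + 27 days = Thu Dec 16 2010.
Next gap: 32 days. Thu Dec 16 2010 + 32 days = Mon Jan 17 2011.
Next gap: 37 days. Mon Jan 17 2011 + 37 days = Wed Feb 23 2011.
Next gap: 42 days. Wed Feb 23 2011 + 42 days = Wed Apr 6 2011.
Next gap: 47 days. Wed Apr 6 2011 + 47 days = Mon May 23 2011.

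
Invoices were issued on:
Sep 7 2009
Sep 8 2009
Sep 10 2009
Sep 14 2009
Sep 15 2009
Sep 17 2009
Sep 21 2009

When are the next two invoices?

The gap pattern 1, 2, 4, 1, 2, 4 repeats every 3 events.
These are the Mondays, Tuesdays and Thursdays of each week.
The following Tuesday is Sep 22 2009.
Next Thursday: Sep 24 2009.

Sep 22 2009, Sep 24 2009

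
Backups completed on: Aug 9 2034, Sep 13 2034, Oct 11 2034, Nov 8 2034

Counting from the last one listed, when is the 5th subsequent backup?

Apr 11 2035

These are Wednesdays at 28- or 35-day spacing (35, 28, 28).
The pattern: 2nd Wednesday of the month.
2nd Wednesday of December 2034: Dec 13 2034.
January 2035 — 2nd Wednesday is Jan 10 2035.
2nd Wednesday of February 2035: Feb 14 2035.
2nd Wednesday of March 2035: Mar 14 2035.
April 2035 — 2nd Wednesday is Apr 11 2035.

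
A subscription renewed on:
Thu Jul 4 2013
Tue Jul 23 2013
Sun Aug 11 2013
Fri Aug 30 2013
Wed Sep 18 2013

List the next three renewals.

Mon Oct 7 2013, Sat Oct 26 2013, Thu Nov 14 2013

Gaps between consecutive events: 19, 19, 19, 19 days — a constant 19-day interval.
Wed Sep 18 2013 + 19 days = Mon Oct 7 2013.
Mon Oct 7 2013 + 19 days = Sat Oct 26 2013.
Sat Oct 26 2013 + 19 days = Thu Nov 14 2013.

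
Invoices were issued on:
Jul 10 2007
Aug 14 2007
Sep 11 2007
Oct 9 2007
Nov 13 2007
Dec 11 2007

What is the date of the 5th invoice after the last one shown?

All dates are Tuesdays, 35, 28, 28, 35, 28 days apart.
Specifically, the 2nd Tuesday of each month.
January 2008 — 2nd Tuesday is Jan 8 2008.
2nd Tuesday of February 2008: Feb 12 2008.
March 2008 — 2nd Tuesday is Mar 11 2008.
2nd Tuesday of April 2008: Apr 8 2008.
May 2008 — 2nd Tuesday is May 13 2008.

May 13 2008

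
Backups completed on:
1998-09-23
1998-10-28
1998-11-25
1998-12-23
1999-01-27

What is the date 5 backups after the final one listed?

These are Wednesdays at 28- or 35-day spacing (35, 28, 28, 35).
The pattern: 4th Wednesday of the month.
4th Wednesday of February 1999: 1999-02-24.
4th Wednesday of March 1999: 1999-03-24.
April 1999 — 4th Wednesday is 1999-04-28.
4th Wednesday of May 1999: 1999-05-26.
4th Wednesday of June 1999: 1999-06-23.

1999-06-23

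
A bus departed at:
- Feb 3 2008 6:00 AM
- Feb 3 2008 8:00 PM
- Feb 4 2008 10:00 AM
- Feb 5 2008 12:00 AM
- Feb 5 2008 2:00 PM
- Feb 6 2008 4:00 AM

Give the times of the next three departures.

Gaps: 14, 14, 14, 14, 14 hours — each event is 14 hours after the previous one.
Feb 6 2008 4:00 AM + 14 h = Feb 6 2008 6:00 PM.
Feb 6 2008 6:00 PM + 14 h = Feb 7 2008 8:00 AM.
Feb 7 2008 8:00 AM + 14 h = Feb 7 2008 10:00 PM.

Feb 6 2008 6:00 PM, Feb 7 2008 8:00 AM, Feb 7 2008 10:00 PM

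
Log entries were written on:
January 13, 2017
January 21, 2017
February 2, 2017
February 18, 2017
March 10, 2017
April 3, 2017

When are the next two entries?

Gaps: 8, 12, 16, 20, 24 days — each gap is 4 larger than the previous one.
Next gap: 28 days. April 3, 2017 + 28 days = May 1, 2017.
Next gap: 32 days. May 1, 2017 + 32 days = June 2, 2017.

May 1, 2017; June 2, 2017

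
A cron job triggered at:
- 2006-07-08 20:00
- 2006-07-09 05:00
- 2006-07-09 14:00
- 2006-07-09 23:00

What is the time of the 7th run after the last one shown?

2006-07-12 14:00

Spacing: 9, 9, 9 h — constant 9 h.
2006-07-09 23:00 + 9 h = 2006-07-10 08:00.
2006-07-10 08:00 + 9 h = 2006-07-10 17:00.
2006-07-10 17:00 + 9 h = 2006-07-11 02:00.
2006-07-11 02:00 + 9 h = 2006-07-11 11:00.
2006-07-11 11:00 + 9 h = 2006-07-11 20:00.
2006-07-11 20:00 + 9 h = 2006-07-12 05:00.
2006-07-12 05:00 + 9 h = 2006-07-12 14:00.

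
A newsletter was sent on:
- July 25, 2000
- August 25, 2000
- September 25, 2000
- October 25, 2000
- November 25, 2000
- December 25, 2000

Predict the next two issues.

January 25, 2001; February 25, 2001

Each date is the 25th; the gaps (31, 31, 30, 31, 30) track the month lengths.
The rule is the 25th of each month.
Next: January 2001 → January 25, 2001.
Next: February 2001 → February 25, 2001.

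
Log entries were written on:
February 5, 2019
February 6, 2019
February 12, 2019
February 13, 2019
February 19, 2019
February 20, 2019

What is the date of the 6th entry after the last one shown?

March 13, 2019

Gaps: 1, 6, 1, 6, 1 days — not constant, but cyclic with period 2.
The events fall on every Tuesday and Wednesday.
The following Tuesday is February 26, 2019.
The following Wednesday is February 27, 2019.
Next Tuesday: March 5, 2019.
Next Wednesday: March 6, 2019.
The following Tuesday is March 12, 2019.
The following Wednesday is March 13, 2019.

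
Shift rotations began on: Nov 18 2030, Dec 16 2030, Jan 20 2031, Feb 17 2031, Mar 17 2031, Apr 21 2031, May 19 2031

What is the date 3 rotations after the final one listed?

Aug 18 2031

All dates are Mondays, 28, 35, 28, 28, 35, 28 days apart.
Specifically, the 3rd Monday of each month.
June 2031 — 3rd Monday is Jun 16 2031.
July 2031 — 3rd Monday is Jul 21 2031.
3rd Monday of August 2031: Aug 18 2031.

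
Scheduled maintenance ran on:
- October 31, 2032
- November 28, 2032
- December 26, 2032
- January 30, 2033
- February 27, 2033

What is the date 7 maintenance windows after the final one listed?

Every date is a Sunday; gaps 28, 28, 35, 28 days.
Each is the last Sunday of its month (at least one falls on the 29th or later, ruling out '4th Sunday').
March 2033 ends with Sunday March 27, 2033.
Last Sunday of April 2033: April 24, 2033.
May 2033 ends with Sunday May 29, 2033.
June 2033 ends with Sunday June 26, 2033.
July 2033 ends with Sunday July 31, 2033.
Last Sunday of August 2033: August 28, 2033.
Last Sunday of September 2033: September 25, 2033.

September 25, 2033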